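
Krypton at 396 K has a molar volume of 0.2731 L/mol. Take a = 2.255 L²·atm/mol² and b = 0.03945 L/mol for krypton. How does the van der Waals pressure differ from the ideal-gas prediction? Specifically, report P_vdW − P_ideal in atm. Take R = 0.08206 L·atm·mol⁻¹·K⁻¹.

ΔP ≈ -10.14 atm

Ideal: P_ideal = RT/V_m = (0.08206)(396)/0.2731 = 118.989 atm
vdW: P = RT/(V_m − b) − a/V_m² = 32.4958/0.233650 − 2.255/0.0745836 = 139.079 − 30.2345 = 108.845 atm
ΔP = 108.845 − 118.989 = -10.14 atm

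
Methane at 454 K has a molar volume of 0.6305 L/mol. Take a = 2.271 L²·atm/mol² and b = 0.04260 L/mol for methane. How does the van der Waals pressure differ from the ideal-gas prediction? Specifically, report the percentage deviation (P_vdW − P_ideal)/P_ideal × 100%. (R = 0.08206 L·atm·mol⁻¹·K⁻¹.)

Ideal: P_ideal = RT/V_m = (0.08206)(454)/0.6305 = 59.0884 atm
vdW: P = RT/(V_m − b) − a/V_m² = 37.2552/0.587900 − 2.271/0.397530 = 63.3700 − 5.71278 = 57.6572 atm
% deviation = (57.6572 − 59.0884)/59.0884 × 100% = -2.42%

-2.42 %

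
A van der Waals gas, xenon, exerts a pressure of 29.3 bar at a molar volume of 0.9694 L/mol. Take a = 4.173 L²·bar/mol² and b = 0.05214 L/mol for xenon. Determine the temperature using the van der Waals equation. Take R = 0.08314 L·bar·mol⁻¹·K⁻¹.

T = (P + a/V_m²)(V_m − b)/R
P + a/V_m² = 29.3 + 4.173/(0.9694)² = 33.741 bar
V_m − b = 0.9694 − 0.05214 = 0.91726 L/mol
T = (33.741)(0.91726)/0.08314 = 372.3 K

T ≈ 372.3 K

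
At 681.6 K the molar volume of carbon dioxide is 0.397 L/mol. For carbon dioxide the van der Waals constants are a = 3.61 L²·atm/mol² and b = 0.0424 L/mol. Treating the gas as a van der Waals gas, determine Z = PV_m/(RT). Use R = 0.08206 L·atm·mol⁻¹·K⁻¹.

P = RT/(V_m − b) − a/V_m² = (0.08206)(681.6)/(0.397 − 0.0424) − 3.61/(0.397)²
  = 55.932/0.35460 − 22.905 = 157.73 − 22.905 = 134.83 atm
Z = PV_m/(RT) = (134.83)(0.397)/((0.08206)(681.6)) = 53.528/55.932 = 0.9570

Z ≈ 0.9570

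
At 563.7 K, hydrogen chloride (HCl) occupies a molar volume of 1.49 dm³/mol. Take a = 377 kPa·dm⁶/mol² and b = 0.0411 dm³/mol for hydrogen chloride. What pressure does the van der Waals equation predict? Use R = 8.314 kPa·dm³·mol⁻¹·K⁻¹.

P ≈ 3065 kPa

P = RT/(V_m − b) − a/V_m²
RT/(V_m − b) = (8.314)(563.7)/(1.49 − 0.0411) = 4686.6/1.4489 = 3234.6 kPa
a/V_m² = 377/(1.49)² = 169.81 kPa
P = 3234.6 − 169.81 = 3065 kPa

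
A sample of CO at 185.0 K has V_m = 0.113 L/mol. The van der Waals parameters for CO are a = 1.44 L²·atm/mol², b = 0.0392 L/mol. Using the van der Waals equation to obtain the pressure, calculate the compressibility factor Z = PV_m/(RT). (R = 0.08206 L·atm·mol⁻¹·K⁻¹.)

Z ≈ 0.6917

P = RT/(V_m − b) − a/V_m² = (0.08206)(185.0)/(0.113 − 0.0392) − 1.44/(0.113)²
  = 15.181/0.073800 − 112.77 = 205.70 − 112.77 = 92.93 atm
Z = PV_m/(RT) = (92.93)(0.113)/((0.08206)(185.0)) = 10.501/15.181 = 0.6917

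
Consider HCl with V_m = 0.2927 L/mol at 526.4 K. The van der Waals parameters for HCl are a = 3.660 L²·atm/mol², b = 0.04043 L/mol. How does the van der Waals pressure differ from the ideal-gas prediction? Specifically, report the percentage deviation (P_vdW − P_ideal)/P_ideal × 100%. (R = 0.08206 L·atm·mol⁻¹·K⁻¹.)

-12.92 %

Ideal: P_ideal = RT/V_m = (0.08206)(526.4)/0.2927 = 147.579 atm
vdW: P = RT/(V_m − b) − a/V_m² = 43.1964/0.252270 − 3.660/0.0856733 = 171.231 − 42.7204 = 128.511 atm
% deviation = (128.511 − 147.579)/147.579 × 100% = -12.92%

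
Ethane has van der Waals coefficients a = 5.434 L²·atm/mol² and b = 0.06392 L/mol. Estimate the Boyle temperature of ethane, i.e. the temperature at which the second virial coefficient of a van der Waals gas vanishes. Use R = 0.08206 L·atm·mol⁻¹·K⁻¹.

For a van der Waals gas the second virial coefficient B₂ = b − a/(RT) vanishes at T_B = a/(Rb).
T_B = 5.434/(0.08206×0.06392) = 5.434/0.0052453 = 1036 K

T_B ≈ 1036 K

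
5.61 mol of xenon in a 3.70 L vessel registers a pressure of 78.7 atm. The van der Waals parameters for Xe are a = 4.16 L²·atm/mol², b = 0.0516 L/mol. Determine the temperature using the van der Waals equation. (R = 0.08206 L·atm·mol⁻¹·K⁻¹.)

T = (P + a n²/V²)(V − nb)/(nR)
P + a n²/V² = 78.7 + (4.16)(5.61)²/(3.70)² = 88.263 atm
V − nb = 3.70 − (5.61)(0.0516) = 3.4105 L
T = (88.263)(3.4105)/((5.61)(0.08206)) = 653.9 K

T ≈ 653.9 K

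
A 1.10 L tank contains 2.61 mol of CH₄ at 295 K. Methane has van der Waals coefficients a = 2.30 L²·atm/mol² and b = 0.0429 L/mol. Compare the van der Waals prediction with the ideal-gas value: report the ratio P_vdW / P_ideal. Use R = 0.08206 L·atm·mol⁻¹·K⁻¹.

Ideal: P_ideal = nRT/V = (2.61)(0.08206)(295)/1.10 = 57.4383 atm
vdW: P = nRT/(V − nb) − a n²/V² = 63.1821/0.988031 − 15.6678/1.21000 = 63.9475 − 12.9486 = 50.9989 atm
Ratio = 50.9989/57.4383 = 0.8879

P_vdW / P_ideal ≈ 0.8879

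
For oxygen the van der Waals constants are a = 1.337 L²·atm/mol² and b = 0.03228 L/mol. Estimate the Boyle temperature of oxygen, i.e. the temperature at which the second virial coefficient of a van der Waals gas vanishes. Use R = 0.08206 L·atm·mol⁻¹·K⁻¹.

For a van der Waals gas the second virial coefficient B₂ = b − a/(RT) vanishes at T_B = a/(Rb).
T_B = 1.337/(0.08206×0.03228) = 1.337/0.0026489 = 504.7 K

T_B ≈ 504.7 K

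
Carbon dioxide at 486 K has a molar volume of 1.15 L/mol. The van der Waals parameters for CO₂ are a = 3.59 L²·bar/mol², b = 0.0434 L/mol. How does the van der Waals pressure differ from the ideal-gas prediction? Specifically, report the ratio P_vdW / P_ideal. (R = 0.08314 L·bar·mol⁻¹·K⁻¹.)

P_vdW / P_ideal ≈ 0.9620

Ideal: P_ideal = RT/V_m = (0.08314)(486)/1.15 = 35.1357 bar
vdW: P = RT/(V_m − b) − a/V_m² = 40.4060/1.10660 − 3.59/1.32250 = 36.5136 − 2.71456 = 33.7990 bar
Ratio = 33.7990/35.1357 = 0.9620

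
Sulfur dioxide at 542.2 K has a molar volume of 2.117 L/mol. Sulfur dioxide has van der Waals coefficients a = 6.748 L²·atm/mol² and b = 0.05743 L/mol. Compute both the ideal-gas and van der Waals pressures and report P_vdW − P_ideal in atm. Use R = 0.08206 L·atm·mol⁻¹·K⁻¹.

Ideal: P_ideal = RT/V_m = (0.08206)(542.2)/2.117 = 21.0170 atm
vdW: P = RT/(V_m − b) − a/V_m² = 44.4929/2.05957 − 6.748/4.48169 = 21.6030 − 1.50568 = 20.0973 atm
ΔP = 20.0973 − 21.0170 = -0.920 atm

ΔP ≈ -0.920 atm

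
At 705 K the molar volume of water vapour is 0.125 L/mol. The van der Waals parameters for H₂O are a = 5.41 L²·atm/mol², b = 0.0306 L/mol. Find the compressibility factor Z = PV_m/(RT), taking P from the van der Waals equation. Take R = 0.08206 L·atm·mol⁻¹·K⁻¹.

Z ≈ 0.5760

P = RT/(V_m − b) − a/V_m² = (0.08206)(705)/(0.125 − 0.0306) − 5.41/(0.125)²
  = 57.852/0.094400 − 346.24 = 612.84 − 346.24 = 266.60 atm
Z = PV_m/(RT) = (266.60)(0.125)/((0.08206)(705)) = 33.325/57.852 = 0.5760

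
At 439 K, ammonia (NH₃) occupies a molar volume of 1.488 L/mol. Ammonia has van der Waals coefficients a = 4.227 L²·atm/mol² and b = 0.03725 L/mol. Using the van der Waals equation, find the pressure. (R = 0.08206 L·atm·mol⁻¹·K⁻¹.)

P ≈ 22.92 atm

P = RT/(V_m − b) − a/V_m²
RT/(V_m − b) = (0.08206)(439)/(1.488 − 0.03725) = 36.024/1.4508 = 24.830 atm
a/V_m² = 4.227/(1.488)² = 1.9091 atm
P = 24.830 − 1.9091 = 22.92 atm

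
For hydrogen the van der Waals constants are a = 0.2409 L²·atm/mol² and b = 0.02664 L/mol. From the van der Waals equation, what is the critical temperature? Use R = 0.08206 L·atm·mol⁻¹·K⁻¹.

T_c ≈ 32.65 K

For a van der Waals gas, T_c = 8a/(27Rb).
T_c = 8×0.2409/(27×0.08206×0.02664) = 1.9272/0.059024 = 32.65 K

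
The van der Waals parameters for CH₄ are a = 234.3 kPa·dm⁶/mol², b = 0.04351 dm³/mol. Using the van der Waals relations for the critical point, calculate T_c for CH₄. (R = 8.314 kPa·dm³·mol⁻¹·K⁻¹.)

For a van der Waals gas, T_c = 8a/(27Rb).
T_c = 8×234.3/(27×8.314×0.04351) = 1874.4/9.7670 = 191.9 K

T_c ≈ 191.9 K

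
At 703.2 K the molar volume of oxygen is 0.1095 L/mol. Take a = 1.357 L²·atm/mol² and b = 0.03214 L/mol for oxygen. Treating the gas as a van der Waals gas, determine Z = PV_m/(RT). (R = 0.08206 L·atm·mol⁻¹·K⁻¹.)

Z ≈ 1.201

P = RT/(V_m − b) − a/V_m² = (0.08206)(703.2)/(0.1095 − 0.03214) − 1.357/(0.1095)²
  = 57.705/0.077360 − 113.18 = 745.93 − 113.18 = 632.75 atm
Z = PV_m/(RT) = (632.75)(0.1095)/((0.08206)(703.2)) = 69.286/57.705 = 1.201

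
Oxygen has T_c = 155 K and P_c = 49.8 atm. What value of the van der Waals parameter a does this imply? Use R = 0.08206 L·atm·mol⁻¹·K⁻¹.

a ≈ 1.371 L²·atm/mol²

From T_c = 8a/(27Rb) and P_c = a/(27b²): a = 27 R² T_c²/(64 P_c).
a = 27×(0.08206)²×(155)²/(64×49.8) = 4368.1/3187.2 = 1.371 L²·atm/mol²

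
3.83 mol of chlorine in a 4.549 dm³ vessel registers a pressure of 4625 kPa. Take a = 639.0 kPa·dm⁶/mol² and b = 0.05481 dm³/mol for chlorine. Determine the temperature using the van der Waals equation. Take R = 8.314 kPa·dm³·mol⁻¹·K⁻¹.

T = (P + a n²/V²)(V − nb)/(nR)
P + a n²/V² = 4625 + (639.0)(3.83)²/(4.549)² = 5078.0 kPa
V − nb = 4.549 − (3.83)(0.05481) = 4.3391 dm³
T = (5078.0)(4.3391)/((3.83)(8.314)) = 692.0 K

T ≈ 692.0 K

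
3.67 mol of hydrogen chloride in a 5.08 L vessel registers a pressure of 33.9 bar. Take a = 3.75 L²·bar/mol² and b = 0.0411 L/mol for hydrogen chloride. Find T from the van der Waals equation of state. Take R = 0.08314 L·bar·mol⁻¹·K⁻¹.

T = (P + a n²/V²)(V − nb)/(nR)
P + a n²/V² = 33.9 + (3.75)(3.67)²/(5.08)² = 35.857 bar
V − nb = 5.08 − (3.67)(0.0411) = 4.9292 L
T = (35.857)(4.9292)/((3.67)(0.08314)) = 579.3 K

T ≈ 579.3 K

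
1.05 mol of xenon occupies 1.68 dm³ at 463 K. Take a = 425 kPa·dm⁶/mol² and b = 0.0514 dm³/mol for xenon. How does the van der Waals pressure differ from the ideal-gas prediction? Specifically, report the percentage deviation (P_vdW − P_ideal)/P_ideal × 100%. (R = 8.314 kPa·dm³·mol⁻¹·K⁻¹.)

-3.58 %

Ideal: P_ideal = nRT/V = (1.05)(8.314)(463)/1.68 = 2405.86 kPa
vdW: P = nRT/(V − nb) − a n²/V² = 4041.85/1.62603 − 468.563/2.82240 = 2485.72 − 166.016 = 2319.70 kPa
% deviation = (2319.70 − 2405.86)/2405.86 × 100% = -3.58%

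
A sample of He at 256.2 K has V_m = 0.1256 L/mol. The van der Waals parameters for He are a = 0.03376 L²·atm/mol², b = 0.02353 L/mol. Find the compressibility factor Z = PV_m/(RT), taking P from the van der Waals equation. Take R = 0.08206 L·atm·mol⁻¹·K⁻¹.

P = RT/(V_m − b) − a/V_m² = (0.08206)(256.2)/(0.1256 − 0.02353) − 0.03376/(0.1256)²
  = 21.024/0.10207 − 2.1400 = 205.98 − 2.1400 = 203.84 atm
Z = PV_m/(RT) = (203.84)(0.1256)/((0.08206)(256.2)) = 25.602/21.024 = 1.218

Z ≈ 1.218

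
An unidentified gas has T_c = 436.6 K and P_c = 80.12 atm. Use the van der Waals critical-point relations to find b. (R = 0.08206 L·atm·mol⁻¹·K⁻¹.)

b ≈ 0.05590 L/mol

From T_c = 8a/(27Rb) and P_c = a/(27b²): b = R T_c/(8 P_c).
b = (0.08206)(436.6)/(8×80.12) = 35.827/640.96 = 0.05590 L/mol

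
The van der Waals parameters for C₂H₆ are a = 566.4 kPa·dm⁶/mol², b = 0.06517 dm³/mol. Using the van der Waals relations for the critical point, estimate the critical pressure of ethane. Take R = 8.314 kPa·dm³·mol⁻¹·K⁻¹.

P_c ≈ 4939 kPa

For a van der Waals gas, P_c = a/(27b²).
P_c = 566.4/(27×(0.06517)²) = 566.4/0.11467 = 4939 kPa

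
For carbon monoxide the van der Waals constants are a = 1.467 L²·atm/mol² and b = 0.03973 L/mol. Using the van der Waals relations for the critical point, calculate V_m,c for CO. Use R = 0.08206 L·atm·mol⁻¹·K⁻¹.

V_m,c ≈ 0.1192 L/mol

For a van der Waals gas, V_m,c = 3b.
V_m,c = 3×0.03973 = 0.1192 L/mol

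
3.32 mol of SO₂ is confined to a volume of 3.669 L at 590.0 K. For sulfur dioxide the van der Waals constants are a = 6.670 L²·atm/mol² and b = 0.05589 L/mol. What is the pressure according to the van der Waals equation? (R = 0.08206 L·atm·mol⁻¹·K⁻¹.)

P ≈ 40.68 atm

P = nRT/(V − nb) − a n²/V²
nRT/(V − nb) = (3.32)(0.08206)(590.0)/(3.669 − 3.32×0.05589) = 160.74/3.4834 = 46.145 atm
a n²/V² = (6.670)(3.32)²/(3.669)² = 5.4614 atm
P = 46.145 − 5.4614 = 40.68 atm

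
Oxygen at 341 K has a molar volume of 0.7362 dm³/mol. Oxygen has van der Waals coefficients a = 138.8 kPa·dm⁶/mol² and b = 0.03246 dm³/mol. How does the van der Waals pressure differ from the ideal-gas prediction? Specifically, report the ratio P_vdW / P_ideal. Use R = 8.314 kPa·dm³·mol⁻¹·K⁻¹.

P_vdW / P_ideal ≈ 0.9796

Ideal: P_ideal = RT/V_m = (8.314)(341)/0.7362 = 3850.96 kPa
vdW: P = RT/(V_m − b) − a/V_m² = 2835.07/0.703740 − 138.8/0.541990 = 4028.58 − 256.093 = 3772.49 kPa
Ratio = 3772.49/3850.96 = 0.9796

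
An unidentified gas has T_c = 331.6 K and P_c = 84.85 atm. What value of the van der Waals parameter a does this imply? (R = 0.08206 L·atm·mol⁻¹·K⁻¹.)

a ≈ 3.681 L²·atm/mol²

From T_c = 8a/(27Rb) and P_c = a/(27b²): a = 27 R² T_c²/(64 P_c).
a = 27×(0.08206)²×(331.6)²/(64×84.85) = 19992/5430.4 = 3.681 L²·atm/mol²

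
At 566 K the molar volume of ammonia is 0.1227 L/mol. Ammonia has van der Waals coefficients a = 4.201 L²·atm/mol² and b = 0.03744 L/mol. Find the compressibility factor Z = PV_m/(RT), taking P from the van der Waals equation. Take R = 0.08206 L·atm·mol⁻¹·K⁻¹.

Z ≈ 0.7020

P = RT/(V_m − b) − a/V_m² = (0.08206)(566)/(0.1227 − 0.03744) − 4.201/(0.1227)²
  = 46.446/0.085260 − 279.04 = 544.76 − 279.04 = 265.72 atm
Z = PV_m/(RT) = (265.72)(0.1227)/((0.08206)(566)) = 32.604/46.446 = 0.7020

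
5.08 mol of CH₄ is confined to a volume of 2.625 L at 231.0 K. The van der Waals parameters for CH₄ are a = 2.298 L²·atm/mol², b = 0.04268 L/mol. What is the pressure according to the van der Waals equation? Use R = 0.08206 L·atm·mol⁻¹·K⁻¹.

P = nRT/(V − nb) − a n²/V²
nRT/(V − nb) = (5.08)(0.08206)(231.0)/(2.625 − 5.08×0.04268) = 96.296/2.4082 = 39.987 atm
a n²/V² = (2.298)(5.08)²/(2.625)² = 8.6063 atm
P = 39.987 − 8.6063 = 31.38 atm

P ≈ 31.38 atm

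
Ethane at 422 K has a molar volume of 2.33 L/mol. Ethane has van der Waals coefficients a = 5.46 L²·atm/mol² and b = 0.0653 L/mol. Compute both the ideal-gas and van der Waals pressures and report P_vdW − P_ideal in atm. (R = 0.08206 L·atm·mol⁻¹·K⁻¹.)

Ideal: P_ideal = RT/V_m = (0.08206)(422)/2.33 = 14.8624 atm
vdW: P = RT/(V_m − b) − a/V_m² = 34.6293/2.26470 − 5.46/5.42890 = 15.2909 − 1.00573 = 14.2852 atm
ΔP = 14.2852 − 14.8624 = -0.577 atm

ΔP ≈ -0.577 atm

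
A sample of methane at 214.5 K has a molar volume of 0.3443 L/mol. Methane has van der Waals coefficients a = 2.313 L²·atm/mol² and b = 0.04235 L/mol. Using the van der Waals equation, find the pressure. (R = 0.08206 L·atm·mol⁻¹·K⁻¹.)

P ≈ 38.78 atm

P = RT/(V_m − b) − a/V_m²
RT/(V_m − b) = (0.08206)(214.5)/(0.3443 − 0.04235) = 17.602/0.30195 = 58.294 atm
a/V_m² = 2.313/(0.3443)² = 19.512 atm
P = 58.294 − 19.512 = 38.78 atm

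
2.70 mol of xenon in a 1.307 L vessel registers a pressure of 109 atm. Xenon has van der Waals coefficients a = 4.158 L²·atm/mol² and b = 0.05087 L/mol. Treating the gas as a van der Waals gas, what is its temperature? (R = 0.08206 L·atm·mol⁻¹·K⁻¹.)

T ≈ 669.1 K

T = (P + a n²/V²)(V − nb)/(nR)
P + a n²/V² = 109 + (4.158)(2.70)²/(1.307)² = 126.74 atm
V − nb = 1.307 − (2.70)(0.05087) = 1.1697 L
T = (126.74)(1.1697)/((2.70)(0.08206)) = 669.1 K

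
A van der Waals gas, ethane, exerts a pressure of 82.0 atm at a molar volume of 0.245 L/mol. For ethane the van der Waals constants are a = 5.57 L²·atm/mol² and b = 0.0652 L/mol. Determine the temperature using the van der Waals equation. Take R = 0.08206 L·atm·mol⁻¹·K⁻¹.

T = (P + a/V_m²)(V_m − b)/R
P + a/V_m² = 82.0 + 5.57/(0.245)² = 174.79 atm
V_m − b = 0.245 − 0.0652 = 0.17980 L/mol
T = (174.79)(0.17980)/0.08206 = 383.0 K

T ≈ 383.0 K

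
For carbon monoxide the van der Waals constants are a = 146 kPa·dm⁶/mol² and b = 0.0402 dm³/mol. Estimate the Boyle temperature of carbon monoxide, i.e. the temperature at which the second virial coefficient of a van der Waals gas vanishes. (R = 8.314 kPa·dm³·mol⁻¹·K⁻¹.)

For a van der Waals gas the second virial coefficient B₂ = b − a/(RT) vanishes at T_B = a/(Rb).
T_B = 146/(8.314×0.0402) = 146/0.33422 = 436.8 K

T_B ≈ 436.8 K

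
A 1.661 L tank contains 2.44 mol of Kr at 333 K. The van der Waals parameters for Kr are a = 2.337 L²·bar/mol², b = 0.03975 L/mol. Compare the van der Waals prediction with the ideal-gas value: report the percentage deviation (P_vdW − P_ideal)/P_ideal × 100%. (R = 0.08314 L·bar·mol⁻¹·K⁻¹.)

Ideal: P_ideal = nRT/V = (2.44)(0.08314)(333)/1.661 = 40.6700 bar
vdW: P = nRT/(V − nb) − a n²/V² = 67.5529/1.56401 − 13.9136/2.75892 = 43.1921 − 5.04313 = 38.1490 bar
% deviation = (38.1490 − 40.6700)/40.6700 × 100% = -6.20%

-6.20 %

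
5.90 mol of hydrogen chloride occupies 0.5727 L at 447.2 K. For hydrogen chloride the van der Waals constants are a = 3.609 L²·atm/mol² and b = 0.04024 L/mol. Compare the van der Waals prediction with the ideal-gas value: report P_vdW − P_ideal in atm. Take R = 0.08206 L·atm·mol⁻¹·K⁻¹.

ΔP ≈ -115.3 atm

Ideal: P_ideal = nRT/V = (5.90)(0.08206)(447.2)/0.5727 = 378.058 atm
vdW: P = nRT/(V − nb) − a n²/V² = 216.514/0.335284 − 125.629/0.327985 = 645.763 − 383.033 = 262.730 atm
ΔP = 262.730 − 378.058 = -115.3 atm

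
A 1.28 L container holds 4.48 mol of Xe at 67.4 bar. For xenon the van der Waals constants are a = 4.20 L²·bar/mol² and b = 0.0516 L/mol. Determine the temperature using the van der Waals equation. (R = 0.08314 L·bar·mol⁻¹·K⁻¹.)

T = (P + a n²/V²)(V − nb)/(nR)
P + a n²/V² = 67.4 + (4.20)(4.48)²/(1.28)² = 118.85 bar
V − nb = 1.28 − (4.48)(0.0516) = 1.0488 L
T = (118.85)(1.0488)/((4.48)(0.08314)) = 334.7 K

T ≈ 334.7 K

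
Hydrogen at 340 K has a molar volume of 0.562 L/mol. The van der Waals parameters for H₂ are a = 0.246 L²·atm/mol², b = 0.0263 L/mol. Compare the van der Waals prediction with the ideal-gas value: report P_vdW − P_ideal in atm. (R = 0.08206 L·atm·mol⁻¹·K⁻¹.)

ΔP ≈ 1.658 atm

Ideal: P_ideal = RT/V_m = (0.08206)(340)/0.562 = 49.6448 atm
vdW: P = RT/(V_m − b) − a/V_m² = 27.9004/0.535700 − 0.246/0.315844 = 52.0821 − 0.778866 = 51.3032 atm
ΔP = 51.3032 − 49.6448 = 1.658 atm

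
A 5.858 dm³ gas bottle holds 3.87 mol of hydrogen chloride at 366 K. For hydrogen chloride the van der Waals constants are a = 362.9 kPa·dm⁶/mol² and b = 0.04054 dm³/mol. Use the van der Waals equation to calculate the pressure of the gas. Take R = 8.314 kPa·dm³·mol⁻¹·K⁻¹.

P = nRT/(V − nb) − a n²/V²
nRT/(V − nb) = (3.87)(8.314)(366)/(5.858 − 3.87×0.04054) = 11776/5.7011 = 2065.6 kPa
a n²/V² = (362.9)(3.87)²/(5.858)² = 158.38 kPa
P = 2065.6 − 158.38 = 1907 kPa

P ≈ 1907 kPa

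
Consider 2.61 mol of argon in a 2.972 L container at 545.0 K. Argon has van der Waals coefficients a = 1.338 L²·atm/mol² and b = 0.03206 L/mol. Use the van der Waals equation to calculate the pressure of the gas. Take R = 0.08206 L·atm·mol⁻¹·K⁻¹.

P ≈ 39.38 atm

P = nRT/(V − nb) − a n²/V²
nRT/(V − nb) = (2.61)(0.08206)(545.0)/(2.972 − 2.61×0.03206) = 116.73/2.8883 = 40.415 atm
a n²/V² = (1.338)(2.61)²/(2.972)² = 1.0319 atm
P = 40.415 − 1.0319 = 39.38 atm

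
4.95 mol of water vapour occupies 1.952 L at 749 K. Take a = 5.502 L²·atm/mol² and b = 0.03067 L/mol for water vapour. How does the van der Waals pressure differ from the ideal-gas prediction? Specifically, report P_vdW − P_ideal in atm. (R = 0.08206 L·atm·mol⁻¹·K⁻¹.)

ΔP ≈ -22.24 atm

Ideal: P_ideal = nRT/V = (4.95)(0.08206)(749)/1.952 = 155.861 atm
vdW: P = nRT/(V − nb) − a n²/V² = 304.242/1.80018 − 134.813/3.81030 = 169.006 − 35.3812 = 133.625 atm
ΔP = 133.625 − 155.861 = -22.24 atm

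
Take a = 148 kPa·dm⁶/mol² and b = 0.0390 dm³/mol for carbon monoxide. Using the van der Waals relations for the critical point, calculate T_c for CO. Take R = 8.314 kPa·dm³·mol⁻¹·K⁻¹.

For a van der Waals gas, T_c = 8a/(27Rb).
T_c = 8×148/(27×8.314×0.0390) = 1184.0/8.7546 = 135.2 K

T_c ≈ 135.2 K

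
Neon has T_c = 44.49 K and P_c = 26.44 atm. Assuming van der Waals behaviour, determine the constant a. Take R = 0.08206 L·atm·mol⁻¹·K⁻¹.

a ≈ 0.2127 L²·atm/mol²

From T_c = 8a/(27Rb) and P_c = a/(27b²): a = 27 R² T_c²/(64 P_c).
a = 27×(0.08206)²×(44.49)²/(64×26.44) = 359.87/1692.2 = 0.2127 L²·atm/mol²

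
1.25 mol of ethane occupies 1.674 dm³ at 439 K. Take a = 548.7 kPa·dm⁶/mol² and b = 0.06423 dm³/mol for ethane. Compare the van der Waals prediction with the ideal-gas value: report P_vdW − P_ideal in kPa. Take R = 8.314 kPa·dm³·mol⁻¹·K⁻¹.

ΔP ≈ -168.6 kPa

Ideal: P_ideal = nRT/V = (1.25)(8.314)(439)/1.674 = 2725.39 kPa
vdW: P = nRT/(V − nb) − a n²/V² = 4562.31/1.59371 − 857.344/2.80228 = 2862.70 − 305.945 = 2556.76 kPa
ΔP = 2556.76 − 2725.39 = -168.6 kPa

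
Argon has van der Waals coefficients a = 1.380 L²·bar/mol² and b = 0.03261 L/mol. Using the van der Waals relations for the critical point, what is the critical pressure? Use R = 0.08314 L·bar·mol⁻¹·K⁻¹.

P_c ≈ 48.06 bar

For a van der Waals gas, P_c = a/(27b²).
P_c = 1.380/(27×(0.03261)²) = 1.380/0.028712 = 48.06 bar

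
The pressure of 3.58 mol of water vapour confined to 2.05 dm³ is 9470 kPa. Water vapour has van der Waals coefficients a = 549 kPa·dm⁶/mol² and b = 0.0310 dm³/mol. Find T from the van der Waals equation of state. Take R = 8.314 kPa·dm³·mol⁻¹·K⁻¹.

T = (P + a n²/V²)(V − nb)/(nR)
P + a n²/V² = 9470 + (549)(3.58)²/(2.05)² = 11144 kPa
V − nb = 2.05 − (3.58)(0.0310) = 1.9390 dm³
T = (11144)(1.9390)/((3.58)(8.314)) = 726.0 K

T ≈ 726.0 K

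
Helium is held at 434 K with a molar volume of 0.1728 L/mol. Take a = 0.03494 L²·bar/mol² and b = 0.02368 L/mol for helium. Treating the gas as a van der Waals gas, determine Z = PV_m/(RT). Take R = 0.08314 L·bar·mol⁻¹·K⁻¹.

Z ≈ 1.153

P = RT/(V_m − b) − a/V_m² = (0.08314)(434)/(0.1728 − 0.02368) − 0.03494/(0.1728)²
  = 36.083/0.14912 − 1.1701 = 241.97 − 1.1701 = 240.80 bar
Z = PV_m/(RT) = (240.80)(0.1728)/((0.08314)(434)) = 41.610/36.083 = 1.153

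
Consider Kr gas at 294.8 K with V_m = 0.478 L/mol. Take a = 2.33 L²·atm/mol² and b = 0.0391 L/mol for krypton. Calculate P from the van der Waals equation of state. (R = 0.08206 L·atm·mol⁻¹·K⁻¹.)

P = RT/(V_m − b) − a/V_m²
RT/(V_m − b) = (0.08206)(294.8)/(0.478 − 0.0391) = 24.191/0.43890 = 55.117 atm
a/V_m² = 2.33/(0.478)² = 10.198 atm
P = 55.117 − 10.198 = 44.92 atm

P ≈ 44.92 atm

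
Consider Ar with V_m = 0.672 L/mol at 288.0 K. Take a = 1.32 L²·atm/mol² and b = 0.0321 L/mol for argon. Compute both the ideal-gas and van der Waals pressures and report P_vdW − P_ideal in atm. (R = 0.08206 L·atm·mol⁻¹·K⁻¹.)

Ideal: P_ideal = RT/V_m = (0.08206)(288.0)/0.672 = 35.1686 atm
vdW: P = RT/(V_m − b) − a/V_m² = 23.6333/0.639900 − 1.32/0.451584 = 36.9328 − 2.92304 = 34.0098 atm
ΔP = 34.0098 − 35.1686 = -1.159 atm

ΔP ≈ -1.159 atm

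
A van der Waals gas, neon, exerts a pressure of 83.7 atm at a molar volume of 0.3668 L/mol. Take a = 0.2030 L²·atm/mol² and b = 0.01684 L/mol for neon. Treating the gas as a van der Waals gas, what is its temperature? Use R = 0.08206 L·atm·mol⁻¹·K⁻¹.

T = (P + a/V_m²)(V_m − b)/R
P + a/V_m² = 83.7 + 0.2030/(0.3668)² = 85.209 atm
V_m − b = 0.3668 − 0.01684 = 0.34996 L/mol
T = (85.209)(0.34996)/0.08206 = 363.4 K

T ≈ 363.4 K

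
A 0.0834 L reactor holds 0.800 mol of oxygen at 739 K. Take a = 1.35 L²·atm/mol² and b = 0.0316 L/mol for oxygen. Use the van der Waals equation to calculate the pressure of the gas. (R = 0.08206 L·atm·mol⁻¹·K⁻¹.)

P = nRT/(V − nb) − a n²/V²
nRT/(V − nb) = (0.800)(0.08206)(739)/(0.0834 − 0.800×0.0316) = 48.514/0.058120 = 834.72 atm
a n²/V² = (1.35)(0.800)²/(0.0834)² = 124.22 atm
P = 834.72 − 124.22 = 710.5 atm

P ≈ 710.5 atm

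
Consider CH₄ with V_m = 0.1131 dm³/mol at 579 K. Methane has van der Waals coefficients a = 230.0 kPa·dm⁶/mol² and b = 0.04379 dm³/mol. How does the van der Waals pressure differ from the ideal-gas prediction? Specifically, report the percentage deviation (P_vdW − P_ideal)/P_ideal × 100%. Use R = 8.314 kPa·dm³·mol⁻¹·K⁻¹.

Ideal: P_ideal = RT/V_m = (8.314)(579)/0.1131 = 42562.4 kPa
vdW: P = RT/(V_m − b) − a/V_m² = 4813.81/0.0693100 − 230.0/0.0127916 = 69453.3 − 17980.5 = 51472.8 kPa
% deviation = (51472.8 − 42562.4)/42562.4 × 100% = 20.93%

20.93 %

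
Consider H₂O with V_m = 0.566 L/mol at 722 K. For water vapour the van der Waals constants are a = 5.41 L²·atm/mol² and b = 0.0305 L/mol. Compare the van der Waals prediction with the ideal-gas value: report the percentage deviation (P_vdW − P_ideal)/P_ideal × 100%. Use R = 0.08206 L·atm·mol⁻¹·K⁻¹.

-10.44 %

Ideal: P_ideal = RT/V_m = (0.08206)(722)/0.566 = 104.677 atm
vdW: P = RT/(V_m − b) − a/V_m² = 59.2473/0.535500 − 5.41/0.320356 = 110.639 − 16.8875 = 93.752 atm
% deviation = (93.752 − 104.677)/104.677 × 100% = -10.44%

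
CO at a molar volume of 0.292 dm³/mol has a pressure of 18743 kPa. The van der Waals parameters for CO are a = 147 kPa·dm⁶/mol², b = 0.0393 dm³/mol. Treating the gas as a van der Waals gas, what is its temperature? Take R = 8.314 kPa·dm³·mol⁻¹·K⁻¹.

T ≈ 622.1 K

T = (P + a/V_m²)(V_m − b)/R
P + a/V_m² = 18743 + 147/(0.292)² = 20467 kPa
V_m − b = 0.292 − 0.0393 = 0.25270 dm³/mol
T = (20467)(0.25270)/8.314 = 622.1 K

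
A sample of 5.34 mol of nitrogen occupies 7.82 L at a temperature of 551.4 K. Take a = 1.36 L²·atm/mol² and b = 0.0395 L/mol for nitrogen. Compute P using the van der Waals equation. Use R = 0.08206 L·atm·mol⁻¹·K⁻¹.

P ≈ 31.12 atm

P = nRT/(V − nb) − a n²/V²
nRT/(V − nb) = (5.34)(0.08206)(551.4)/(7.82 − 5.34×0.0395) = 241.62/7.6091 = 31.754 atm
a n²/V² = (1.36)(5.34)²/(7.82)² = 0.63417 atm
P = 31.754 − 0.63417 = 31.12 atm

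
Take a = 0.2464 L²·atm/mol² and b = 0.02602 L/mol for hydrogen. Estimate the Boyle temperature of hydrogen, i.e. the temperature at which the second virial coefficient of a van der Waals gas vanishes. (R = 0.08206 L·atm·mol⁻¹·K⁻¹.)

For a van der Waals gas the second virial coefficient B₂ = b − a/(RT) vanishes at T_B = a/(Rb).
T_B = 0.2464/(0.08206×0.02602) = 0.2464/0.0021352 = 115.4 K

T_B ≈ 115.4 K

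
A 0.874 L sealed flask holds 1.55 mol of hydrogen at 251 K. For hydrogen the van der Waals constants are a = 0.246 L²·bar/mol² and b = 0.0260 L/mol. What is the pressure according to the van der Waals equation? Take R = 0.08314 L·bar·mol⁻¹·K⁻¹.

P = nRT/(V − nb) − a n²/V²
nRT/(V − nb) = (1.55)(0.08314)(251)/(0.874 − 1.55×0.0260) = 32.346/0.83370 = 38.798 bar
a n²/V² = (0.246)(1.55)²/(0.874)² = 0.77371 bar
P = 38.798 − 0.77371 = 38.02 bar

P ≈ 38.02 bar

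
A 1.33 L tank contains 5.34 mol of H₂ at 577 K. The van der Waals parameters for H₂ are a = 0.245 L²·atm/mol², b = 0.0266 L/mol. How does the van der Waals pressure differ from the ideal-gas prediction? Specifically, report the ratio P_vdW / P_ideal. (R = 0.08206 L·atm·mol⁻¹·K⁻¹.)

P_vdW / P_ideal ≈ 1.099

Ideal: P_ideal = nRT/V = (5.34)(0.08206)(577)/1.33 = 190.106 atm
vdW: P = nRT/(V − nb) − a n²/V² = 252.842/1.18796 − 6.98632/1.76890 = 212.837 − 3.94953 = 208.887 atm
Ratio = 208.887/190.106 = 1.099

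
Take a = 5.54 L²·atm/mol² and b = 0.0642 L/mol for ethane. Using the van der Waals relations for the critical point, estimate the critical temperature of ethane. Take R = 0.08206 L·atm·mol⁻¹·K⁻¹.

T_c ≈ 311.6 K

For a van der Waals gas, T_c = 8a/(27Rb).
T_c = 8×5.54/(27×0.08206×0.0642) = 44.320/0.14224 = 311.6 K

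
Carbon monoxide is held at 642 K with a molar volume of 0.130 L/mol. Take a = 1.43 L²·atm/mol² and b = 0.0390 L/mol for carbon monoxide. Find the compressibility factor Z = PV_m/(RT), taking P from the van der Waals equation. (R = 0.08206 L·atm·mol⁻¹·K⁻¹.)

Z ≈ 1.220

P = RT/(V_m − b) − a/V_m² = (0.08206)(642)/(0.130 − 0.0390) − 1.43/(0.130)²
  = 52.683/0.091000 − 84.615 = 578.93 − 84.615 = 494.32 atm
Z = PV_m/(RT) = (494.32)(0.130)/((0.08206)(642)) = 64.262/52.683 = 1.220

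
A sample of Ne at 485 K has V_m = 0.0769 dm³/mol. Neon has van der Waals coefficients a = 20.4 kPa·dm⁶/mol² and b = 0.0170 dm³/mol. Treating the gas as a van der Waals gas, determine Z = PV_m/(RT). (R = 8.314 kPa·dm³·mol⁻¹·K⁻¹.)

P = RT/(V_m − b) − a/V_m² = (8.314)(485)/(0.0769 − 0.0170) − 20.4/(0.0769)²
  = 4032.3/0.059900 − 3449.7 = 67317 − 3449.7 = 63867 kPa
Z = PV_m/(RT) = (63867)(0.0769)/((8.314)(485)) = 4911.4/4032.3 = 1.218

Z ≈ 1.218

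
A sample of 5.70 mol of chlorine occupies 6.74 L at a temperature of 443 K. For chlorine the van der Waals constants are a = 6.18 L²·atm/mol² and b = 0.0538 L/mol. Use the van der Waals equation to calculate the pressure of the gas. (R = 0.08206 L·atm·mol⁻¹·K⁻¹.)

P ≈ 27.79 atm

P = nRT/(V − nb) − a n²/V²
nRT/(V − nb) = (5.70)(0.08206)(443)/(6.74 − 5.70×0.0538) = 207.21/6.4333 = 32.209 atm
a n²/V² = (6.18)(5.70)²/(6.74)² = 4.4200 atm
P = 32.209 − 4.4200 = 27.79 atm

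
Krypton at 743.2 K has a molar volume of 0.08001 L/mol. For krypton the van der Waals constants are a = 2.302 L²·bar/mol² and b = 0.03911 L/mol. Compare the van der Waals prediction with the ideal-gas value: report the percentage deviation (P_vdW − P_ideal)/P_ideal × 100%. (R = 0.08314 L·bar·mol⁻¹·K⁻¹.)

49.06 %

Ideal: P_ideal = RT/V_m = (0.08314)(743.2)/0.08001 = 772.274 bar
vdW: P = RT/(V_m − b) − a/V_m² = 61.7896/0.0409000 − 2.302/0.00640160 = 1510.75 − 359.598 = 1151.15 bar
% deviation = (1151.15 − 772.274)/772.274 × 100% = 49.06%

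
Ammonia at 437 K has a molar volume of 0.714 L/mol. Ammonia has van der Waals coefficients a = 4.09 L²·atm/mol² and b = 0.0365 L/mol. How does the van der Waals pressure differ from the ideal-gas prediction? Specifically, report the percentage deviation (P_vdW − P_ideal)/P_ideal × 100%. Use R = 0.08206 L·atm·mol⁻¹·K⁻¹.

Ideal: P_ideal = RT/V_m = (0.08206)(437)/0.714 = 50.2244 atm
vdW: P = RT/(V_m − b) − a/V_m² = 35.8602/0.677500 − 4.09/0.509796 = 52.9302 − 8.02282 = 44.9074 atm
% deviation = (44.9074 − 50.2244)/50.2244 × 100% = -10.59%

-10.59 %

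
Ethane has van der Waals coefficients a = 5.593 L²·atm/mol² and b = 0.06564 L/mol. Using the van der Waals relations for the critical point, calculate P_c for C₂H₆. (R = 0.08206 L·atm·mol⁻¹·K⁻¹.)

For a van der Waals gas, P_c = a/(27b²).
P_c = 5.593/(27×(0.06564)²) = 5.593/0.11633 = 48.08 atm

P_c ≈ 48.08 atm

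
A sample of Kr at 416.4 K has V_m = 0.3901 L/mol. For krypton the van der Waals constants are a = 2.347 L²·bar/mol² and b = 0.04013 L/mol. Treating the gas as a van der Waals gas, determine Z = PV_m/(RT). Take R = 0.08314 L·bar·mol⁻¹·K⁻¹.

P = RT/(V_m − b) − a/V_m² = (0.08314)(416.4)/(0.3901 − 0.04013) − 2.347/(0.3901)²
  = 34.619/0.34997 − 15.423 = 98.920 − 15.423 = 83.497 bar
Z = PV_m/(RT) = (83.497)(0.3901)/((0.08314)(416.4)) = 32.572/34.619 = 0.9409

Z ≈ 0.9409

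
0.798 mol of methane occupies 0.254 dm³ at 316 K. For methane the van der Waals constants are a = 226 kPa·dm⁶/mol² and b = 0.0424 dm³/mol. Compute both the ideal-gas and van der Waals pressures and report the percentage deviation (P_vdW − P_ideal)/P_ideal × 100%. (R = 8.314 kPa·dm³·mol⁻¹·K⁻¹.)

-11.66 %

Ideal: P_ideal = nRT/V = (0.798)(8.314)(316)/0.254 = 8254.03 kPa
vdW: P = nRT/(V − nb) − a n²/V² = 2096.52/0.220165 − 143.918/0.0645160 = 9522.49 − 2230.73 = 7291.76 kPa
% deviation = (7291.76 − 8254.03)/8254.03 × 100% = -11.66%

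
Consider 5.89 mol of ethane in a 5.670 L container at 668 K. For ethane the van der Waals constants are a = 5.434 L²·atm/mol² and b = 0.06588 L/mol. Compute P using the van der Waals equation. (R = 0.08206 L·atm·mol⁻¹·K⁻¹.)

P ≈ 55.26 atm

P = nRT/(V − nb) − a n²/V²
nRT/(V − nb) = (5.89)(0.08206)(668)/(5.670 − 5.89×0.06588) = 322.87/5.2820 = 61.126 atm
a n²/V² = (5.434)(5.89)²/(5.670)² = 5.8639 atm
P = 61.126 − 5.8639 = 55.26 atm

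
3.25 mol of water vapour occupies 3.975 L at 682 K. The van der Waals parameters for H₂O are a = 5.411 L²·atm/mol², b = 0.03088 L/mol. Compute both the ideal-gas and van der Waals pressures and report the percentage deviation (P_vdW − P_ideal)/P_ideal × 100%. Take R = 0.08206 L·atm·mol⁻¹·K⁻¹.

-5.31 %

Ideal: P_ideal = nRT/V = (3.25)(0.08206)(682)/3.975 = 45.7575 atm
vdW: P = nRT/(V − nb) − a n²/V² = 181.886/3.87464 − 57.1537/15.8006 = 46.9427 − 3.61719 = 43.3255 atm
% deviation = (43.3255 − 45.7575)/45.7575 × 100% = -5.31%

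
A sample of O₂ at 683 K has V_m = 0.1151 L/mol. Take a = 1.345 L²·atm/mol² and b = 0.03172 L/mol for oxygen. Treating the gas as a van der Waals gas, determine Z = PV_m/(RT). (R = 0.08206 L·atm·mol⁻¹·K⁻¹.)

Z ≈ 1.172

P = RT/(V_m − b) − a/V_m² = (0.08206)(683)/(0.1151 − 0.03172) − 1.345/(0.1151)²
  = 56.047/0.083380 − 101.52 = 672.19 − 101.52 = 570.67 atm
Z = PV_m/(RT) = (570.67)(0.1151)/((0.08206)(683)) = 65.684/56.047 = 1.172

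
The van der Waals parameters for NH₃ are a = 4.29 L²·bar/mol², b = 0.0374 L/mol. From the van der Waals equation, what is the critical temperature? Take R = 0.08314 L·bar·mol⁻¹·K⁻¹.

For a van der Waals gas, T_c = 8a/(27Rb).
T_c = 8×4.29/(27×0.08314×0.0374) = 34.320/0.083955 = 408.8 K

T_c ≈ 408.8 K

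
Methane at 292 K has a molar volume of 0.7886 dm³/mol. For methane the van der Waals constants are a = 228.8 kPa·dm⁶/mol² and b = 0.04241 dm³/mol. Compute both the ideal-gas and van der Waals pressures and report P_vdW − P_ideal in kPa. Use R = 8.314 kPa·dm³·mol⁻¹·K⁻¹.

Ideal: P_ideal = RT/V_m = (8.314)(292)/0.7886 = 3078.48 kPa
vdW: P = RT/(V_m − b) − a/V_m² = 2427.69/0.746190 − 228.8/0.621890 = 3253.45 − 367.911 = 2885.54 kPa
ΔP = 2885.54 − 3078.48 = -192.9 kPa

ΔP ≈ -192.9 kPa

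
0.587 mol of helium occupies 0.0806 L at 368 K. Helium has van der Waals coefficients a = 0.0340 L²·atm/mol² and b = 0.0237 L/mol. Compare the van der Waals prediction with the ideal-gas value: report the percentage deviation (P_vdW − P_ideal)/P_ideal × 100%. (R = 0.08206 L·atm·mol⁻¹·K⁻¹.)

20.04 %

Ideal: P_ideal = nRT/V = (0.587)(0.08206)(368)/0.0806 = 219.929 atm
vdW: P = nRT/(V − nb) − a n²/V² = 17.7263/0.0666881 − 0.0117153/0.00649636 = 265.809 − 1.80336 = 264.006 atm
% deviation = (264.006 − 219.929)/219.929 × 100% = 20.04%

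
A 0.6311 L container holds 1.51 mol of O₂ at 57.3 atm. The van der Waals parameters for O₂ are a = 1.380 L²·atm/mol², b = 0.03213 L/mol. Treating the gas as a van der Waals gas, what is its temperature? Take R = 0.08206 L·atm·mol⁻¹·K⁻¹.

T = (P + a n²/V²)(V − nb)/(nR)
P + a n²/V² = 57.3 + (1.380)(1.51)²/(0.6311)² = 65.200 atm
V − nb = 0.6311 − (1.51)(0.03213) = 0.58258 L
T = (65.200)(0.58258)/((1.51)(0.08206)) = 306.5 K

T ≈ 306.5 K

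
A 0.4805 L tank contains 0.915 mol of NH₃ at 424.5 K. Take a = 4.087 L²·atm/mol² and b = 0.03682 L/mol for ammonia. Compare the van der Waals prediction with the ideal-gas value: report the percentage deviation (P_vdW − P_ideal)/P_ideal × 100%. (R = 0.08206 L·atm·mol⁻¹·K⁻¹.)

Ideal: P_ideal = nRT/V = (0.915)(0.08206)(424.5)/0.4805 = 66.3341 atm
vdW: P = nRT/(V − nb) − a n²/V² = 31.8735/0.446810 − 3.42174/0.230880 = 71.3357 − 14.8204 = 56.5153 atm
% deviation = (56.5153 − 66.3341)/66.3341 × 100% = -14.80%

-14.80 %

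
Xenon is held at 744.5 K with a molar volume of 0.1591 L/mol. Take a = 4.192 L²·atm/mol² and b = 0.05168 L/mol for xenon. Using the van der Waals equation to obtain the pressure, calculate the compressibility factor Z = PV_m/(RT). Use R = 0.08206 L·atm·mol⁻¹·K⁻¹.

Z ≈ 1.050

P = RT/(V_m − b) − a/V_m² = (0.08206)(744.5)/(0.1591 − 0.05168) − 4.192/(0.1591)²
  = 61.094/0.10742 − 165.61 = 568.74 − 165.61 = 403.13 atm
Z = PV_m/(RT) = (403.13)(0.1591)/((0.08206)(744.5)) = 64.138/61.094 = 1.050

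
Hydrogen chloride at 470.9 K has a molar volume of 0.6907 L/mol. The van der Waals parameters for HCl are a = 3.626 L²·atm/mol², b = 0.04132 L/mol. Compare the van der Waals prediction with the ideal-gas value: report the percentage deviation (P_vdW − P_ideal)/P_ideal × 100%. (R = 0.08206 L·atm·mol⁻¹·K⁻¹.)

-7.22 %

Ideal: P_ideal = RT/V_m = (0.08206)(470.9)/0.6907 = 55.9462 atm
vdW: P = RT/(V_m − b) − a/V_m² = 38.6421/0.649380 − 3.626/0.477066 = 59.5061 − 7.60063 = 51.9055 atm
% deviation = (51.9055 − 55.9462)/55.9462 × 100% = -7.22%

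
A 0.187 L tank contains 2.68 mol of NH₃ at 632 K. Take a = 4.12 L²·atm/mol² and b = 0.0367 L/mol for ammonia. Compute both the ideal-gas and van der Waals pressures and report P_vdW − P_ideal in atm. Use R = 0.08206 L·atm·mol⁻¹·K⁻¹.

Ideal: P_ideal = nRT/V = (2.68)(0.08206)(632)/0.187 = 743.262 atm
vdW: P = nRT/(V − nb) − a n²/V² = 138.990/0.0886440 − 29.5915/0.0349690 = 1567.96 − 846.221 = 721.74 atm
ΔP = 721.74 − 743.262 = -21.5 atm

ΔP ≈ -21.5 atm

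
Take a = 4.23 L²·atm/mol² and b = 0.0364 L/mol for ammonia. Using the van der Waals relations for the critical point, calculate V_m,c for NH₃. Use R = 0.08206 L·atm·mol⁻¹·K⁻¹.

For a van der Waals gas, V_m,c = 3b.
V_m,c = 3×0.0364 = 0.1092 L/mol

V_m,c ≈ 0.1092 L/mol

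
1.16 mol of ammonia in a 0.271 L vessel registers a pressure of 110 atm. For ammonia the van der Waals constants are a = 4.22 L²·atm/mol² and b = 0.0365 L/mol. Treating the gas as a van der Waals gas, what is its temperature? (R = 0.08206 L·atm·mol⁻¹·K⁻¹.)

T ≈ 450.0 K

T = (P + a n²/V²)(V − nb)/(nR)
P + a n²/V² = 110 + (4.22)(1.16)²/(0.271)² = 187.32 atm
V − nb = 0.271 − (1.16)(0.0365) = 0.22866 L
T = (187.32)(0.22866)/((1.16)(0.08206)) = 450.0 K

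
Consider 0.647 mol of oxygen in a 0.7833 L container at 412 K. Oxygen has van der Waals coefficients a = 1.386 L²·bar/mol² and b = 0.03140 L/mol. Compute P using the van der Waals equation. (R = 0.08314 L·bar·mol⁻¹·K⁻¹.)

P ≈ 28.10 bar

P = nRT/(V − nb) − a n²/V²
nRT/(V − nb) = (0.647)(0.08314)(412)/(0.7833 − 0.647×0.03140) = 22.162/0.76298 = 29.047 bar
a n²/V² = (1.386)(0.647)²/(0.7833)² = 0.94562 bar
P = 29.047 − 0.94562 = 28.10 bar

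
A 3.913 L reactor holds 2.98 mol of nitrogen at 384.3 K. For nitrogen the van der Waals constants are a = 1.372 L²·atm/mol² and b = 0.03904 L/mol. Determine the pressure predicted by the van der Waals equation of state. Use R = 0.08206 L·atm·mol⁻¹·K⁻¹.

P = nRT/(V − nb) − a n²/V²
nRT/(V − nb) = (2.98)(0.08206)(384.3)/(3.913 − 2.98×0.03904) = 93.976/3.7967 = 24.752 atm
a n²/V² = (1.372)(2.98)²/(3.913)² = 0.79573 atm
P = 24.752 − 0.79573 = 23.96 atm

P ≈ 23.96 atm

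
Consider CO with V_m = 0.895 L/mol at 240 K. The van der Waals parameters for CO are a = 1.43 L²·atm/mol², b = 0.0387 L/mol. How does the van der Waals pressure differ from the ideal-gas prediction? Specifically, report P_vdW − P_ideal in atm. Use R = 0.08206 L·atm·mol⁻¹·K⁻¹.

Ideal: P_ideal = RT/V_m = (0.08206)(240)/0.895 = 22.0049 atm
vdW: P = RT/(V_m − b) − a/V_m² = 19.6944/0.856300 − 1.43/0.801025 = 22.9994 − 1.78521 = 21.2142 atm
ΔP = 21.2142 − 22.0049 = -0.791 atm

ΔP ≈ -0.791 atm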